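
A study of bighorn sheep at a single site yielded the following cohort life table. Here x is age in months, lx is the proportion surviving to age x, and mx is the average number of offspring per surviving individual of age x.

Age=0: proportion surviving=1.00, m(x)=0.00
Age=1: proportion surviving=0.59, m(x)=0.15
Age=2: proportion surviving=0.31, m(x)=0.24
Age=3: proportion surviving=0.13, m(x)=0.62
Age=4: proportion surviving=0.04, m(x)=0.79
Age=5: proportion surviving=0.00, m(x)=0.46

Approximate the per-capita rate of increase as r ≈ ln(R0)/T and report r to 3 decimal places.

-0.586

R0 = Σ lx·mx = 0 + 0.0885 + 0.0744 + 0.0806 + 0.0316 + 0 = 0.2751
Σ x·lx·mx = 0.6055; T = 0.6055/0.2751 = 2.20102…
r ≈ ln(R0)/T = ln(0.2751)/2.20102… = -0.58637… → -0.586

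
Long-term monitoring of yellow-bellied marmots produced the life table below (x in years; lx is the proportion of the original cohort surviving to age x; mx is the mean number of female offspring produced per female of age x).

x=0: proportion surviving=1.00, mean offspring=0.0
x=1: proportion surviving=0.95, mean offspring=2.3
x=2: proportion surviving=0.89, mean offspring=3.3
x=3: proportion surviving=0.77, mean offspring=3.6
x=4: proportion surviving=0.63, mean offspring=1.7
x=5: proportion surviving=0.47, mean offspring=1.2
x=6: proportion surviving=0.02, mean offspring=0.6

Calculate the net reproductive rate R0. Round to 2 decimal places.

lx·mx by age: 0, 2.185, 2.937, 2.772, 1.071, 0.564, 0.012
R0 = Σ lx·mx = 9.541 → 9.54

9.54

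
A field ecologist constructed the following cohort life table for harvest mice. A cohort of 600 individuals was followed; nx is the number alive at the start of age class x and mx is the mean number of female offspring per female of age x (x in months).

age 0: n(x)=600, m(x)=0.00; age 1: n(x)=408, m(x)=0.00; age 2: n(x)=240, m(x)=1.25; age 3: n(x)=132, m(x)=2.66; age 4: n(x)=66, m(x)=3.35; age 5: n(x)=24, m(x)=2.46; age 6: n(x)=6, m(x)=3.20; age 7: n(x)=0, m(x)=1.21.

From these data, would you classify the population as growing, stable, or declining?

growing

lx = nx/n0 = nx/600: 1, 0.68, 0.4, 0.22, 0.11, 0.04, 0.01, 0
R0 = Σ lx·mx = 0 + 0 + 0.5 + 0.5852 + 0.3685 + 0.0984 + 0.032 + 0 = 1.5841
R0 > 1, so the population is growing.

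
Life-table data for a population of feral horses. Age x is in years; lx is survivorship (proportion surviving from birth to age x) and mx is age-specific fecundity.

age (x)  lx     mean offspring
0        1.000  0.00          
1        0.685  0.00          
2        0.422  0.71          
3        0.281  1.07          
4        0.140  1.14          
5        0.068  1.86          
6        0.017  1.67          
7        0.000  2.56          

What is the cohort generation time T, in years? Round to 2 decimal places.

lx·mx: 0, 0, 0.29962, 0.30067, 0.1596, 0.12648, 0.02839, 0 → R0 = 0.91476
x·lx·mx: 0, 0, 0.59924, 0.90201, 0.6384, 0.6324, 0.17034, 0 → Σ = 2.94239
T = 2.94239 / 0.91476 = 3.21657… → 3.22

3.22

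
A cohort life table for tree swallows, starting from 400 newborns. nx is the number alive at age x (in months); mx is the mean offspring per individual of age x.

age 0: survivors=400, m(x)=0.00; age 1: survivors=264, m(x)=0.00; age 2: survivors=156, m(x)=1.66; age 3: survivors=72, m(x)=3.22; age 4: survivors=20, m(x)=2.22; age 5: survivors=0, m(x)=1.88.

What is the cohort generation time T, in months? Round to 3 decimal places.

lx = nx/n0 = nx/400: 1, 0.66, 0.39, 0.18, 0.05, 0
lx·mx: 0, 0, 0.6474, 0.5796, 0.111, 0 → R0 = 1.338
x·lx·mx: 0, 0, 1.2948, 1.7388, 0.444, 0 → Σ = 3.4776
T = 3.4776 / 1.338 = 2.599103… → 2.599

2.599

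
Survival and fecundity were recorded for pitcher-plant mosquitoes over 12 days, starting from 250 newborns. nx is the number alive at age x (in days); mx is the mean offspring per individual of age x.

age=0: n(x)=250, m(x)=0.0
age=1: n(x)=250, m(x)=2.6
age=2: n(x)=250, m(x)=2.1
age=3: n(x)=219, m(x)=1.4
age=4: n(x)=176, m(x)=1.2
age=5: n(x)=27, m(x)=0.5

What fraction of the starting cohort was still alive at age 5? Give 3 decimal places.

0.108

l_5 = n_5/n_0 = 27/250 = 0.108 → 0.108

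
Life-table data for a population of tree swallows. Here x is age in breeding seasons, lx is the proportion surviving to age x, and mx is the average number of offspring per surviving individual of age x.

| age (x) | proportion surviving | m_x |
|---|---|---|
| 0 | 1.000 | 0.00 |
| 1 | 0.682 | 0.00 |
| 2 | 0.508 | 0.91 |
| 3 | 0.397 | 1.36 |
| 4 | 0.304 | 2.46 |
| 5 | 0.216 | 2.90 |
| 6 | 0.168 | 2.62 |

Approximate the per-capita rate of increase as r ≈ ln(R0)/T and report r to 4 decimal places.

0.2579

R0 = Σ lx·mx = 0 + 0 + 0.46228 + 0.53992 + 0.74784 + 0.6264 + 0.44016 = 2.8166
Σ x·lx·mx = 11.30864; T = 11.30864/2.8166 = 4.015…
r ≈ ln(R0)/T = ln(2.8166)/4.015… = 0.257916… → 0.2579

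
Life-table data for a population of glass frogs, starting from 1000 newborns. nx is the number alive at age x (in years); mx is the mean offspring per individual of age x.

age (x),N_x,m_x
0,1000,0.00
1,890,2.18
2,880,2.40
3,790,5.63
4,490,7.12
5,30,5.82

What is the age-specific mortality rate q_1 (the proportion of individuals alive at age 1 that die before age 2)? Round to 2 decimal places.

lx = nx/n0 = nx/1000: 1, 0.89, 0.88, 0.79, 0.49, 0.03
q_1 = (l_1 − l_2) / l_1 = (0.89 − 0.88) / 0.89
     = 0.01 / 0.89 = 0.011236… → 0.01

0.01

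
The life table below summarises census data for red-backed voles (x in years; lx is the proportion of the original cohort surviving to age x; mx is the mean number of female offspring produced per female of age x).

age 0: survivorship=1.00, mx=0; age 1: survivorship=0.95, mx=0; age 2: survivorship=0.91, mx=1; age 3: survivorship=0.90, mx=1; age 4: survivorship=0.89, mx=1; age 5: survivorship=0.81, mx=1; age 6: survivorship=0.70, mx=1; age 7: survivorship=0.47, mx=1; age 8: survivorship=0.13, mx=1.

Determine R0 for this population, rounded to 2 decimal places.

lx·mx by age: 0, 0, 0.91, 0.9, 0.89, 0.81, 0.7, 0.47, 0.13
R0 = Σ lx·mx = 4.81 → 4.81

4.81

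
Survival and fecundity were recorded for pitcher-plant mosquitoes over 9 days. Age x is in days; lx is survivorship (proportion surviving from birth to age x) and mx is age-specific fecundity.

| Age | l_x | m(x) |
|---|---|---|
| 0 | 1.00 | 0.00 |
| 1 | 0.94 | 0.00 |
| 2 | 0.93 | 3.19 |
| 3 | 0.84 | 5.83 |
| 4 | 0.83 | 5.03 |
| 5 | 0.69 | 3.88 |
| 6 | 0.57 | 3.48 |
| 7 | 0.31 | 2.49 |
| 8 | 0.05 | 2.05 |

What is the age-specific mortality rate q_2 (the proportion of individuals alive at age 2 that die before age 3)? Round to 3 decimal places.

0.097

q_2 = (l_2 − l_3) / l_2 = (0.93 − 0.84) / 0.93
     = 0.09 / 0.93 = 0.096774… → 0.097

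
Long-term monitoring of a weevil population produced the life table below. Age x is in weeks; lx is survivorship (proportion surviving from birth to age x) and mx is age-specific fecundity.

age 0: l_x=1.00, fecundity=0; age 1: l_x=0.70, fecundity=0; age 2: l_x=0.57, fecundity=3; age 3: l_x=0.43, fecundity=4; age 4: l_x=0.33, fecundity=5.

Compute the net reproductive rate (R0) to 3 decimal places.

5.080

lx·mx by age: 0, 0, 1.71, 1.72, 1.65
R0 = Σ lx·mx = 5.08 → 5.080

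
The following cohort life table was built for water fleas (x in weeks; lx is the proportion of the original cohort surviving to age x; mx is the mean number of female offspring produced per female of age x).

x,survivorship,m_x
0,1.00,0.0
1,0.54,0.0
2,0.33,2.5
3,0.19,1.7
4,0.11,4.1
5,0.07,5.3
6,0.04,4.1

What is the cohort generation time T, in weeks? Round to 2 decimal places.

lx·mx: 0, 0, 0.825, 0.323, 0.451, 0.371, 0.164 → R0 = 2.134
x·lx·mx: 0, 0, 1.65, 0.969, 1.804, 1.855, 0.984 → Σ = 7.262
T = 7.262 / 2.134 = 3.402999… → 3.40

3.40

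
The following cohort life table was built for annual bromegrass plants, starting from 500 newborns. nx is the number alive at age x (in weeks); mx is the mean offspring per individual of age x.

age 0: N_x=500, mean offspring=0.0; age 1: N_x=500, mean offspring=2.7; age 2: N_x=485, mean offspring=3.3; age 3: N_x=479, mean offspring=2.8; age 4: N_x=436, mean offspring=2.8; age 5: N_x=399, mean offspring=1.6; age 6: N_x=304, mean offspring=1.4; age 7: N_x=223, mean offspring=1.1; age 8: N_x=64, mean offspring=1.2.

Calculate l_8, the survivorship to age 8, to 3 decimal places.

0.128

l_8 = n_8/n_0 = 64/500 = 0.128 → 0.128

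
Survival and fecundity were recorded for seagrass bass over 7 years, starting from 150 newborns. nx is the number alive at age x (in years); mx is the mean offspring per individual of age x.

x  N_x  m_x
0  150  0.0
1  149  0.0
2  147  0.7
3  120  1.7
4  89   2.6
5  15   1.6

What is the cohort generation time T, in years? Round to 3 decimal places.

3.314

lx = nx/n0 = nx/150: 1, 0.99333…, 0.98, 0.8, 0.59333…, 0.1
lx·mx: 0, 0, 0.686, 1.36, 1.542667…, 0.16 → R0 = 3.748667…
x·lx·mx: 0, 0, 1.372, 4.08, 6.170667…, 0.8 → Σ = 12.422667…
T = 12.422667… / 3.748667… = 3.313889… → 3.314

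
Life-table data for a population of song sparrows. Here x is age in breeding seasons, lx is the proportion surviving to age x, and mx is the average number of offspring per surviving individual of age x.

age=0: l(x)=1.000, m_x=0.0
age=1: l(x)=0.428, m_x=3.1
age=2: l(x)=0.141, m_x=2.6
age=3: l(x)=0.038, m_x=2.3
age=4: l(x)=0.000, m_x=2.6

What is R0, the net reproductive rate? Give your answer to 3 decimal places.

1.781

lx·mx by age: 0, 1.3268, 0.3666, 0.0874, 0
R0 = Σ lx·mx = 1.7808 → 1.781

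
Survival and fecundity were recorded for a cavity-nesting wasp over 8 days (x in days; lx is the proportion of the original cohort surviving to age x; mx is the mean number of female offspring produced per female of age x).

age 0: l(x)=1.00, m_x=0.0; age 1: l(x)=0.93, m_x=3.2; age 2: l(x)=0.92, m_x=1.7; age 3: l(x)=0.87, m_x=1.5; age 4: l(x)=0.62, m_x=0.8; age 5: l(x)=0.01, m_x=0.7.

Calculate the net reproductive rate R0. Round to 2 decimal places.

6.35

lx·mx by age: 0, 2.976, 1.564, 1.305, 0.496, 0.007
R0 = Σ lx·mx = 6.348 → 6.35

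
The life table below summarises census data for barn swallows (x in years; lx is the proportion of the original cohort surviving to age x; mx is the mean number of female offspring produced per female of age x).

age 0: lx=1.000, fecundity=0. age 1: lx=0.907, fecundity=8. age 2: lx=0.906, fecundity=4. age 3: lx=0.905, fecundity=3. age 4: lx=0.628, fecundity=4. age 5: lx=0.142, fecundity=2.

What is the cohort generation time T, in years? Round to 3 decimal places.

2.081

lx·mx: 0, 7.256, 3.624, 2.715, 2.512, 0.284 → R0 = 16.391
x·lx·mx: 0, 7.256, 7.248, 8.145, 10.048, 1.42 → Σ = 34.117
T = 34.117 / 16.391 = 2.081447… → 2.081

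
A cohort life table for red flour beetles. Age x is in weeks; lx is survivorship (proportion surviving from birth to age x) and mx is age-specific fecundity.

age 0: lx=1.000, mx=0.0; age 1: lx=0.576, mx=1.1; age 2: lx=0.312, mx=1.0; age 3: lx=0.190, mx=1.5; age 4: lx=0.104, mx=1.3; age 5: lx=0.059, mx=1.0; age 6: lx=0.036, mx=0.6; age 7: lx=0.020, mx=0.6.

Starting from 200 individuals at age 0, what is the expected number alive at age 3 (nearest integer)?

Expected survivors = N0 · l_3 = 200 × 0.190 = 38 → 38

38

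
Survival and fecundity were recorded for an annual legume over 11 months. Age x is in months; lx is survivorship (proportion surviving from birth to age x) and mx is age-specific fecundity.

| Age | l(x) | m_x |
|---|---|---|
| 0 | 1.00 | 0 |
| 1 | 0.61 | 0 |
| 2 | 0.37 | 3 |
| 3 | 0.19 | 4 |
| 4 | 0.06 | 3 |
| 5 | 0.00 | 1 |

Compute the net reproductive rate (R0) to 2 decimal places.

lx·mx by age: 0, 0, 1.11, 0.76, 0.18, 0
R0 = Σ lx·mx = 2.05 → 2.05

2.05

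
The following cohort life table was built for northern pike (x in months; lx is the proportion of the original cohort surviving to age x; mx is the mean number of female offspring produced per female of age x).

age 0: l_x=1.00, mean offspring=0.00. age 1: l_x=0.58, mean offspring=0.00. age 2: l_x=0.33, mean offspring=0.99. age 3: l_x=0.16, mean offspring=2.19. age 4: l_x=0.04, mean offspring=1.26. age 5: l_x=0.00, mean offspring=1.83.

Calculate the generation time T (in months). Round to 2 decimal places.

2.62

lx·mx: 0, 0, 0.3267, 0.3504, 0.0504, 0 → R0 = 0.7275
x·lx·mx: 0, 0, 0.6534, 1.0512, 0.2016, 0 → Σ = 1.9062
T = 1.9062 / 0.7275 = 2.620206… → 2.62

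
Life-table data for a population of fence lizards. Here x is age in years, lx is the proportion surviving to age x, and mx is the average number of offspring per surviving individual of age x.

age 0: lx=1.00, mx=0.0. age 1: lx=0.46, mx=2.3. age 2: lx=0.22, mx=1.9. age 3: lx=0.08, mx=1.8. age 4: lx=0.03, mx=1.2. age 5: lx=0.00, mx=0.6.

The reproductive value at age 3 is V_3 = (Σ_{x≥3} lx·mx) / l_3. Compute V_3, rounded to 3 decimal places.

2.250

lx·mx for x ≥ 3: 0.144, 0.036, 0 → sum = 0.18
V_3 = 0.18 / l_3 = 0.18 / 0.08 = 2.25 → 2.250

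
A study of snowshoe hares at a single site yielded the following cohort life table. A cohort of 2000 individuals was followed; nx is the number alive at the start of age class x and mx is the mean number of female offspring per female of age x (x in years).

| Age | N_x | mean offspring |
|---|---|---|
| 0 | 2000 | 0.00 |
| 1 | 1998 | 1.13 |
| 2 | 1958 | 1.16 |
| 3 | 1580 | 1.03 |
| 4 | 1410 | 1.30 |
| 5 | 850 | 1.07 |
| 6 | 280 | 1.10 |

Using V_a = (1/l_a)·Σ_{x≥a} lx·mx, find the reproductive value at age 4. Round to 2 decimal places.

lx = nx/n0 = nx/2000: 1, 0.999, 0.979, 0.79, 0.705, 0.425, 0.14
lx·mx for x ≥ 4: 0.9165, 0.45475, 0.154 → sum = 1.52525
V_4 = 1.52525 / l_4 = 1.52525 / 0.705 = 2.163475… → 2.16

2.16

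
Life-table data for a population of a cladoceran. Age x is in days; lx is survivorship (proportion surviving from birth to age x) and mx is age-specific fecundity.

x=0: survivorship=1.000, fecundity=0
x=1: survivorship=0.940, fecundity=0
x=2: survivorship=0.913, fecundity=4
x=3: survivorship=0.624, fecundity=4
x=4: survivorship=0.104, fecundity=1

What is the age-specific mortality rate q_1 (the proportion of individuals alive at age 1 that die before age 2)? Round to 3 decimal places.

0.029

q_1 = (l_1 − l_2) / l_1 = (0.94 − 0.913) / 0.94
     = 0.027 / 0.94 = 0.028723… → 0.029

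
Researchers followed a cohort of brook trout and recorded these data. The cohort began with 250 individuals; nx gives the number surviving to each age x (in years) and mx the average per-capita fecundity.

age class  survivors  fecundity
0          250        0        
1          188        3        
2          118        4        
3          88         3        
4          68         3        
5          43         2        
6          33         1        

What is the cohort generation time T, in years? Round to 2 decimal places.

lx = nx/n0 = nx/250: 1, 0.752, 0.472, 0.352, 0.272, 0.172, 0.132
lx·mx: 0, 2.256, 1.888, 1.056, 0.816, 0.344, 0.132 → R0 = 6.492
x·lx·mx: 0, 2.256, 3.776, 3.168, 3.264, 1.72, 0.792 → Σ = 14.976
T = 14.976 / 6.492 = 2.306839… → 2.31

2.31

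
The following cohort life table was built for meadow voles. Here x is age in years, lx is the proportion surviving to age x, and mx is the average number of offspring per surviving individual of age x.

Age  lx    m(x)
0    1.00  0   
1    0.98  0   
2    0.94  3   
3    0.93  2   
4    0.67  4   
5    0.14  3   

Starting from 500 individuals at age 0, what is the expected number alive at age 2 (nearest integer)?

Expected survivors = N0 · l_2 = 500 × 0.94 = 470 → 470

470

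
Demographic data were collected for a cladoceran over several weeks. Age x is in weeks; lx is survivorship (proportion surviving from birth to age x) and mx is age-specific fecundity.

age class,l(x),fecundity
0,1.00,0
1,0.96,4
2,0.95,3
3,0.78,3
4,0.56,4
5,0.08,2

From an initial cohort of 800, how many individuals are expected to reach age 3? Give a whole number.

Expected survivors = N0 · l_3 = 800 × 0.78 = 624 → 624

624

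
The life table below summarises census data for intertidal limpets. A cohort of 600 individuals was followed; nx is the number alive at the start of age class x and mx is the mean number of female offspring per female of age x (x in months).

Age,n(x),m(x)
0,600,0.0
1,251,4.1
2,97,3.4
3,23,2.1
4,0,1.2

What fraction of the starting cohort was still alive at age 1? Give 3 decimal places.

0.418

l_1 = n_1/n_0 = 251/600 = 0.418333… → 0.418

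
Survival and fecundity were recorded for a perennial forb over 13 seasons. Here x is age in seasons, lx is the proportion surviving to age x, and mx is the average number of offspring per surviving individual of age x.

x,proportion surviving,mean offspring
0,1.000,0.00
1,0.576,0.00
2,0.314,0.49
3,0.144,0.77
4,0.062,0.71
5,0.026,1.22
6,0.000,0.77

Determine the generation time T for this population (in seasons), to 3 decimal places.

2.864

lx·mx: 0, 0, 0.15386, 0.11088, 0.04402, 0.03172, 0 → R0 = 0.34048
x·lx·mx: 0, 0, 0.30772, 0.33264, 0.17608, 0.1586, 0 → Σ = 0.97504
T = 0.97504 / 0.34048 = 2.863722… → 2.864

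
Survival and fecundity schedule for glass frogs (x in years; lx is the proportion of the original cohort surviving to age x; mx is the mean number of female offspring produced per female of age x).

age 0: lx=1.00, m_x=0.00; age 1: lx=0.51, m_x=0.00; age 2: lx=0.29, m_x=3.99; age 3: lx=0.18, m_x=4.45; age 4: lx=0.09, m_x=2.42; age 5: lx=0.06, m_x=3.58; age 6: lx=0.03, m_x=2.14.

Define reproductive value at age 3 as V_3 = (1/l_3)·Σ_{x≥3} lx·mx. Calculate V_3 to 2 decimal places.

lx·mx for x ≥ 3: 0.801, 0.2178, 0.2148, 0.0642 → sum = 1.2978
V_3 = 1.2978 / l_3 = 1.2978 / 0.18 = 7.21 → 7.21

7.21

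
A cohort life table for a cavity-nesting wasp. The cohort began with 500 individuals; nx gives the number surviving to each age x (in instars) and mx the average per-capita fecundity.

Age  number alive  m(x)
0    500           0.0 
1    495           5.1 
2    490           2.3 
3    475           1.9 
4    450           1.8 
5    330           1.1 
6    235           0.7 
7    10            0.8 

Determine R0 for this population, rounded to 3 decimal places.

lx = nx/n0 = nx/500: 1, 0.99, 0.98, 0.95, 0.9, 0.66, 0.47, 0.02
lx·mx by age: 0, 5.049, 2.254, 1.805, 1.62, 0.726, 0.329, 0.016
R0 = Σ lx·mx = 11.799 → 11.799

11.799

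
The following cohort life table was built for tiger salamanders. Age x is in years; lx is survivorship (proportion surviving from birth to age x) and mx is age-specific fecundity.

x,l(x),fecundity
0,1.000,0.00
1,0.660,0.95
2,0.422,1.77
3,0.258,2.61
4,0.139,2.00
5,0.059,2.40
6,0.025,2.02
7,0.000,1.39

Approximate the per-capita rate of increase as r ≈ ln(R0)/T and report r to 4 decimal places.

R0 = Σ lx·mx = 0 + 0.627 + 0.74694 + 0.67338 + 0.278 + 0.1416 + 0.0505 + 0 = 2.51742
Σ x·lx·mx = 6.26402; T = 6.26402/2.51742 = 2.48827…
r ≈ ln(R0)/T = ln(2.51742)/2.48827… = 0.371035… → 0.3710

0.3710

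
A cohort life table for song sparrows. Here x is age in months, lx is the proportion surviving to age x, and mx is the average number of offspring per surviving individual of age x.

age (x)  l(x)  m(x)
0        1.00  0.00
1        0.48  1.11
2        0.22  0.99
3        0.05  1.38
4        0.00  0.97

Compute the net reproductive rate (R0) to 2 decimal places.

0.82

lx·mx by age: 0, 0.5328, 0.2178, 0.069, 0
R0 = Σ lx·mx = 0.8196 → 0.82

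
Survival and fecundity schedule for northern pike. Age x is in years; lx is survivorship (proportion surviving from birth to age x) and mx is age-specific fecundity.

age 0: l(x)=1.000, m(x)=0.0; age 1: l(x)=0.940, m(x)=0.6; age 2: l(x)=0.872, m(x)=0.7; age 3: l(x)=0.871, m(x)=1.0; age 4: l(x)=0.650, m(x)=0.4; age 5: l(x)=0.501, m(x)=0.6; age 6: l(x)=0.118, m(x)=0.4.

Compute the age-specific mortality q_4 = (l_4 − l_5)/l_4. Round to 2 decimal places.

0.23

q_4 = (l_4 − l_5) / l_4 = (0.65 − 0.501) / 0.65
     = 0.149 / 0.65 = 0.229231… → 0.23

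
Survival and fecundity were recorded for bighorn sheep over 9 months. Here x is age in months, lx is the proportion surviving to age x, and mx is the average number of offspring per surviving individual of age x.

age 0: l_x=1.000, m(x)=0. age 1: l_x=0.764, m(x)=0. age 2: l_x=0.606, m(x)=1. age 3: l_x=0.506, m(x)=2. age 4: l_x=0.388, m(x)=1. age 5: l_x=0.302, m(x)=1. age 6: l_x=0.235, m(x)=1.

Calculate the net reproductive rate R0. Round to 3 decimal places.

2.543

lx·mx by age: 0, 0, 0.606, 1.012, 0.388, 0.302, 0.235
R0 = Σ lx·mx = 2.543 → 2.543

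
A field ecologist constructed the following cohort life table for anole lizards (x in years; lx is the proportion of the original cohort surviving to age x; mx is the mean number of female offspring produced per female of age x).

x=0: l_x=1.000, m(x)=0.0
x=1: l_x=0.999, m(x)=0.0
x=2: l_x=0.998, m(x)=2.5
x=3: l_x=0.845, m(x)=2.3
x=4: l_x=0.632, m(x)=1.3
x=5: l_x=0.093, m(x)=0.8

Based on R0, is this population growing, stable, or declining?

R0 = Σ lx·mx = 0 + 0 + 2.495 + 1.9435 + 0.8216 + 0.0744 = 5.3345
R0 > 1, so the population is growing.

growing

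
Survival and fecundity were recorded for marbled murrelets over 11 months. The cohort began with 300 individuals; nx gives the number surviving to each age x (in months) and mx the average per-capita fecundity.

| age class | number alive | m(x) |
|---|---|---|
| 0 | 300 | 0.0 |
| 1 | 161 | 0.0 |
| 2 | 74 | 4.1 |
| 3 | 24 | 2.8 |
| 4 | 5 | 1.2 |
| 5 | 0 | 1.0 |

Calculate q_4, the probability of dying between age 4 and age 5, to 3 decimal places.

1.000

lx = nx/n0 = nx/300: 1, 0.53667…, 0.24667…, 0.08, 0.01667…, 0
q_4 = (l_4 − l_5) / l_4 = (0.016667… − 0) / 0.016667…
     = 0.016667… / 0.016667… = 1 → 1.000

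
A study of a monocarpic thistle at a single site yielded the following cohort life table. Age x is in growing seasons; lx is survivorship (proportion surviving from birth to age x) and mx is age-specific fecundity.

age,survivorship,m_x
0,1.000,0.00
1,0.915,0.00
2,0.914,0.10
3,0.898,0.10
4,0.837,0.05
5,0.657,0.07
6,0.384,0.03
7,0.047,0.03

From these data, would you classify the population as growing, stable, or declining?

declining

R0 = Σ lx·mx = 0 + 0 + 0.0914 + 0.0898 + 0.04185 + 0.04599 + 0.01152 + 0.00141 = 0.28197
R0 < 1, so the population is declining.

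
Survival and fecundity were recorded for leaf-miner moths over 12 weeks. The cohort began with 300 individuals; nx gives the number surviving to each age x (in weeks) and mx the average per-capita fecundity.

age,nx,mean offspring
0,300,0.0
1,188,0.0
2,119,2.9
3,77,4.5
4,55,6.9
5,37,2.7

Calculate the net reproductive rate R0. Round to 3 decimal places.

lx = nx/n0 = nx/300: 1, 0.62667…, 0.39667…, 0.25667…, 0.18333…, 0.12333…
lx·mx by age: 0, 0, 1.150333…, 1.155…, 1.265…, 0.333…
R0 = Σ lx·mx = 3.903333… → 3.903

3.903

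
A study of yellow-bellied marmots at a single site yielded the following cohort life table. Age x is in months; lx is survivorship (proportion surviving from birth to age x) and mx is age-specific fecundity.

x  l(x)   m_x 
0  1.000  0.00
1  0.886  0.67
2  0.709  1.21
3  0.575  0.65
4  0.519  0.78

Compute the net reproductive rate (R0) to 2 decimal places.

lx·mx by age: 0, 0.59362, 0.85789, 0.37375, 0.40482
R0 = Σ lx·mx = 2.23008 → 2.23

2.23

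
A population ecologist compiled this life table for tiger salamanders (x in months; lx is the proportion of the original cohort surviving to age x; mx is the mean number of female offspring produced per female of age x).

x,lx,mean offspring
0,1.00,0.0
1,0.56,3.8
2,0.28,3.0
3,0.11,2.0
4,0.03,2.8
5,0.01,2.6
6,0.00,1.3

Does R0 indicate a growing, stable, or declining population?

growing

R0 = Σ lx·mx = 0 + 2.128 + 0.84 + 0.22 + 0.084 + 0.026 + 0 = 3.298
R0 > 1, so the population is growing.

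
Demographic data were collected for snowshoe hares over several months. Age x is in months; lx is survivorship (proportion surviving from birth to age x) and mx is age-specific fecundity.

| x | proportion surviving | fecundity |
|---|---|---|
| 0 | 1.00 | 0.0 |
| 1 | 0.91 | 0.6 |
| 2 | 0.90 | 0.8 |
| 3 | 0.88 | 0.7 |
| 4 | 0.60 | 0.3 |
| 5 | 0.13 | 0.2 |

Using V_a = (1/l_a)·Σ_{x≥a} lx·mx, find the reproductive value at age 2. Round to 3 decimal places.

lx·mx for x ≥ 2: 0.72, 0.616, 0.18, 0.026 → sum = 1.542
V_2 = 1.542 / l_2 = 1.542 / 0.9 = 1.713333… → 1.713

1.713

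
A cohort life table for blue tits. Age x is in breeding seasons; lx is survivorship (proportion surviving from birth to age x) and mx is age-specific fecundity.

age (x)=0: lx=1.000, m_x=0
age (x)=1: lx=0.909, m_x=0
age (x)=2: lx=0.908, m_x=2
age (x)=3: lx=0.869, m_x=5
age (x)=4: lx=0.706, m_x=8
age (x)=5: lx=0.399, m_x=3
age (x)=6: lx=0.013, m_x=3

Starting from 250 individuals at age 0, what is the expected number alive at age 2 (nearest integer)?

Expected survivors = N0 · l_2 = 250 × 0.908 = 227 → 227

227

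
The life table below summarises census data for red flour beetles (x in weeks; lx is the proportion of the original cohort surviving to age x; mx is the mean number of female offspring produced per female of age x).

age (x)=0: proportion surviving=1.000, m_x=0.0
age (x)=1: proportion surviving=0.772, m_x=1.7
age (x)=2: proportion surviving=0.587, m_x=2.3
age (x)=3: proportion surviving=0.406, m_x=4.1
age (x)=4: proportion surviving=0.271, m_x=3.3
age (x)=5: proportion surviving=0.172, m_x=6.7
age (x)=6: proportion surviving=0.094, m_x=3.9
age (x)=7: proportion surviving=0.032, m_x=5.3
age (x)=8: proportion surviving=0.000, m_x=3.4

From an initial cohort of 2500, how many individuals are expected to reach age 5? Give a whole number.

Expected survivors = N0 · l_5 = 2500 × 0.172 = 430 → 430

430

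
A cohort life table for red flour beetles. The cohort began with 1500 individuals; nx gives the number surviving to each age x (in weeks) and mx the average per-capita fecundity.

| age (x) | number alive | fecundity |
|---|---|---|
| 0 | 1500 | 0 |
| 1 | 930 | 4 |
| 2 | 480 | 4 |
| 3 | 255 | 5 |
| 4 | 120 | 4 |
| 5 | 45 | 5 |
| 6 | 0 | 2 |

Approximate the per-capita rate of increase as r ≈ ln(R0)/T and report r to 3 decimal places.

0.858

lx = nx/n0 = nx/1500: 1, 0.62, 0.32, 0.17, 0.08, 0.03, 0
R0 = Σ lx·mx = 0 + 2.48 + 1.28 + 0.85 + 0.32 + 0.15 + 0 = 5.08
Σ x·lx·mx = 9.62; T = 9.62/5.08 = 1.8937…
r ≈ ln(R0)/T = ln(5.08)/1.8937… = 0.85827… → 0.858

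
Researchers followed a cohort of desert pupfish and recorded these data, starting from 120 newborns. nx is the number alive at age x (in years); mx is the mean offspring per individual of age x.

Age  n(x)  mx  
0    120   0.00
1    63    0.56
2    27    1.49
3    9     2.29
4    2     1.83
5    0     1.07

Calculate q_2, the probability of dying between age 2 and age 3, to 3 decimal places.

lx = nx/n0 = nx/120: 1, 0.525, 0.225, 0.075, 0.01667…, 0
q_2 = (l_2 − l_3) / l_2 = (0.225 − 0.075) / 0.225
     = 0.15 / 0.225 = 0.666667… → 0.667

0.667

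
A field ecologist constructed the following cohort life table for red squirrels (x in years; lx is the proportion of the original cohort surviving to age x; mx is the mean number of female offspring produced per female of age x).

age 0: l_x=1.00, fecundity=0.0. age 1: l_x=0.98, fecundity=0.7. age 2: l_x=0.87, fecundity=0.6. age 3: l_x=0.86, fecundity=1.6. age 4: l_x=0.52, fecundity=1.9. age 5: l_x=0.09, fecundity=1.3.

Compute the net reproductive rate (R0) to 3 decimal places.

lx·mx by age: 0, 0.686, 0.522, 1.376, 0.988, 0.117
R0 = Σ lx·mx = 3.689 → 3.689

3.689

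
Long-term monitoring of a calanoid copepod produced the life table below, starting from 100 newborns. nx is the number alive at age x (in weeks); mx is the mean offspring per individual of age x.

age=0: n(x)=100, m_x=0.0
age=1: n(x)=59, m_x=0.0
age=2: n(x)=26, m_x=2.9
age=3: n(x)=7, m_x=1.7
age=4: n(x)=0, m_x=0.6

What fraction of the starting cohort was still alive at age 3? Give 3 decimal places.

l_3 = n_3/n_0 = 7/100 = 0.07 → 0.070

0.070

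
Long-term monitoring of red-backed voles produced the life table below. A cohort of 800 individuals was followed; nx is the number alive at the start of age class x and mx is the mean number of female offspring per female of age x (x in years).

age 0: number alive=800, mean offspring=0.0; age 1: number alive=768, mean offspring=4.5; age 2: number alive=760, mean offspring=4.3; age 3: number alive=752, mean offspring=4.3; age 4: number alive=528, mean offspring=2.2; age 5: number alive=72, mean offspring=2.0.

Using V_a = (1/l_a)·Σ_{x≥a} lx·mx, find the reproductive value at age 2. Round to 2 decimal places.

10.27

lx = nx/n0 = nx/800: 1, 0.96, 0.95, 0.94, 0.66, 0.09
lx·mx for x ≥ 2: 4.085, 4.042, 1.452, 0.18 → sum = 9.759
V_2 = 9.759 / l_2 = 9.759 / 0.95 = 10.272632… → 10.27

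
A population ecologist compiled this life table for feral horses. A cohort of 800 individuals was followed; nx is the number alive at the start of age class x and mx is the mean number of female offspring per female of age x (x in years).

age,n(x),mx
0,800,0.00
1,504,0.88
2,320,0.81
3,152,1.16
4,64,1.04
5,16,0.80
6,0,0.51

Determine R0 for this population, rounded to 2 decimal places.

lx = nx/n0 = nx/800: 1, 0.63, 0.4, 0.19, 0.08, 0.02, 0
lx·mx by age: 0, 0.5544, 0.324, 0.2204, 0.0832, 0.016, 0
R0 = Σ lx·mx = 1.198 → 1.20

1.20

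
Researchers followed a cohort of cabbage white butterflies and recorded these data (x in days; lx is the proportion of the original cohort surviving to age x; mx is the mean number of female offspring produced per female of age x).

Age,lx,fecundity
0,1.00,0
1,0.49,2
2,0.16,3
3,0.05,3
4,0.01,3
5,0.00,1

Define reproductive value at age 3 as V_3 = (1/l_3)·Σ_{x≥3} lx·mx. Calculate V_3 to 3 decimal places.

3.600

lx·mx for x ≥ 3: 0.15, 0.03, 0 → sum = 0.18
V_3 = 0.18 / l_3 = 0.18 / 0.05 = 3.6 → 3.600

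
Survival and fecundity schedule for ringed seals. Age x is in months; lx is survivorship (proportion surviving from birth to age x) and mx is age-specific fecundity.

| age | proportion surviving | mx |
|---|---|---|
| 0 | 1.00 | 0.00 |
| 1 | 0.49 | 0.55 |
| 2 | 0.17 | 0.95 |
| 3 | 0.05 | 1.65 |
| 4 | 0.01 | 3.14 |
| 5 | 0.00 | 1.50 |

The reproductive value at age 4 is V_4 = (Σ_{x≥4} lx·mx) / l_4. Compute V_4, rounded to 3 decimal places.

3.140

lx·mx for x ≥ 4: 0.0314, 0 → sum = 0.0314
V_4 = 0.0314 / l_4 = 0.0314 / 0.01 = 3.14 → 3.140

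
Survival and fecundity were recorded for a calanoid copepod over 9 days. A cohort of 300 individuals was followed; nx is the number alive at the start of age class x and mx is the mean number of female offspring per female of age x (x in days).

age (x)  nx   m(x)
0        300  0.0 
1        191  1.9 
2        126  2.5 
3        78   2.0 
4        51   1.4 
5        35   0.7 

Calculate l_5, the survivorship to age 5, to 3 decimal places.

l_5 = n_5/n_0 = 35/300 = 0.116667… → 0.117

0.117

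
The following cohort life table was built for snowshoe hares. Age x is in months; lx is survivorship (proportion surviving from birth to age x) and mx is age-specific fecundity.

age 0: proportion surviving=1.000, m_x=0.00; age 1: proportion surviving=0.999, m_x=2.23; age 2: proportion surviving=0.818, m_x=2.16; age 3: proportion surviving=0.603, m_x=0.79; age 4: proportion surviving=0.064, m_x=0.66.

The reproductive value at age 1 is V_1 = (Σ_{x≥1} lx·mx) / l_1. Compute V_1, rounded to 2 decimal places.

lx·mx for x ≥ 1: 2.22777, 1.76688, 0.47637, 0.04224 → sum = 4.51326
V_1 = 4.51326 / l_1 = 4.51326 / 0.999 = 4.517778… → 4.52

4.52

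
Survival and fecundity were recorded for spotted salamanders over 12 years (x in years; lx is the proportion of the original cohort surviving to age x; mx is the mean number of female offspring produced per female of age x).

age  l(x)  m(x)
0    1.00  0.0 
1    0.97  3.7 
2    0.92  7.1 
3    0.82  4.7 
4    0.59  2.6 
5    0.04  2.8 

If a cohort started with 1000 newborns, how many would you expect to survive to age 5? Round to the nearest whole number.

Expected survivors = N0 · l_5 = 1000 × 0.04 = 40 → 40

40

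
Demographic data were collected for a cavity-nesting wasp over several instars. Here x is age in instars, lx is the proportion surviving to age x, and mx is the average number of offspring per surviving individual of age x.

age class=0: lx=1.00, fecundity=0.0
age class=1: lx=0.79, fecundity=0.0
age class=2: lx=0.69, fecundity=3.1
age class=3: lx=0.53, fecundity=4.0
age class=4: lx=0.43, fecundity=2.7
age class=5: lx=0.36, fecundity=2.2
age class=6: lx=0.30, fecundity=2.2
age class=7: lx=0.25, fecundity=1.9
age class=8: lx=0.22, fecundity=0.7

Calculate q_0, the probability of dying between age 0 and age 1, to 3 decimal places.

q_0 = (l_0 − l_1) / l_0 = (1 − 0.79) / 1
     = 0.21 / 1 = 0.21 → 0.210

0.210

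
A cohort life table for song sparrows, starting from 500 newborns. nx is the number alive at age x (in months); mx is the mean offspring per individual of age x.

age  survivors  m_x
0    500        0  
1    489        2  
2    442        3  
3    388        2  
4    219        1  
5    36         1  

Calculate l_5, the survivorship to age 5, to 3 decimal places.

0.072

l_5 = n_5/n_0 = 36/500 = 0.072 → 0.072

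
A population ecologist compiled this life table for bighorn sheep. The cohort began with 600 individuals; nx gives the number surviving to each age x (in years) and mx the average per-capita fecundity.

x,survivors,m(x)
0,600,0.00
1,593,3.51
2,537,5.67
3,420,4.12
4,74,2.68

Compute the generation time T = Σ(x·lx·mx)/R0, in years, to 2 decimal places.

2.01

lx = nx/n0 = nx/600: 1, 0.98833…, 0.895, 0.7, 0.12333…
lx·mx: 0, 3.46905…, 5.07465, 2.884, 0.330533… → R0 = 11.758233…
x·lx·mx: 0, 3.46905…, 10.1493, 8.652, 1.322133… → Σ = 23.592483…
T = 23.592483… / 11.758233… = 2.006465… → 2.01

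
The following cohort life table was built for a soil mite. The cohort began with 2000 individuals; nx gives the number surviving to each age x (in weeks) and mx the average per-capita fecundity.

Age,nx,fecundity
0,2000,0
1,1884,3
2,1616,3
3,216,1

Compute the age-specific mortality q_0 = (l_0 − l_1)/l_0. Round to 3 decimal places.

0.058

lx = nx/n0 = nx/2000: 1, 0.942, 0.808, 0.108
q_0 = (l_0 − l_1) / l_0 = (1 − 0.942) / 1
     = 0.058 / 1 = 0.058 → 0.058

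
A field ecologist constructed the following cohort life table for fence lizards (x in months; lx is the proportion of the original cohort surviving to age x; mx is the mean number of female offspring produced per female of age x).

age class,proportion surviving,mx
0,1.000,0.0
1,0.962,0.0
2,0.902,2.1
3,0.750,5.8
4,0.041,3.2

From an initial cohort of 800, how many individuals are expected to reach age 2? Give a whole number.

Expected survivors = N0 · l_2 = 800 × 0.902 = 721.6 → 722

722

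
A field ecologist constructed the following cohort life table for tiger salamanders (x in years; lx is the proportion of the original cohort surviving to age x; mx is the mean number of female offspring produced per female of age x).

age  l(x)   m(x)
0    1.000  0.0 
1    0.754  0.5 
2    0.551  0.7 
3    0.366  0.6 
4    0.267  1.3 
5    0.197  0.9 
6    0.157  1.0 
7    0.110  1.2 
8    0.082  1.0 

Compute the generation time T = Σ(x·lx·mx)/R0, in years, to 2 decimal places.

lx·mx: 0, 0.377, 0.3857, 0.2196, 0.3471, 0.1773, 0.157, 0.132, 0.082 → R0 = 1.8777
x·lx·mx: 0, 0.377, 0.7714, 0.6588, 1.3884, 0.8865, 0.942, 0.924, 0.656 → Σ = 6.6041
T = 6.6041 / 1.8777 = 3.517122… → 3.52

3.52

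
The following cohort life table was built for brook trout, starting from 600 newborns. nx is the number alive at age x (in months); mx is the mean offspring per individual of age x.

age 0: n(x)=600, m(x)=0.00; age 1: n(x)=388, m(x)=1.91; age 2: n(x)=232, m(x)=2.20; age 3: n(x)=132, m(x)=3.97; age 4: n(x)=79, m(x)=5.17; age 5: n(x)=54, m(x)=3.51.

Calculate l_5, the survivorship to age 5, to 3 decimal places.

l_5 = n_5/n_0 = 54/600 = 0.09 → 0.090

0.090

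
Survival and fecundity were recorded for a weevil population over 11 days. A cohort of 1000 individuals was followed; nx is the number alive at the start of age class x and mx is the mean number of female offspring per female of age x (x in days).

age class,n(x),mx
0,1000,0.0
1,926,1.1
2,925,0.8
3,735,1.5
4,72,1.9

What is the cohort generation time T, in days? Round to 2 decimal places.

lx = nx/n0 = nx/1000: 1, 0.926, 0.925, 0.735, 0.072
lx·mx: 0, 1.0186, 0.74, 1.1025, 0.1368 → R0 = 2.9979
x·lx·mx: 0, 1.0186, 1.48, 3.3075, 0.5472 → Σ = 6.3533
T = 6.3533 / 2.9979 = 2.11925… → 2.12

2.12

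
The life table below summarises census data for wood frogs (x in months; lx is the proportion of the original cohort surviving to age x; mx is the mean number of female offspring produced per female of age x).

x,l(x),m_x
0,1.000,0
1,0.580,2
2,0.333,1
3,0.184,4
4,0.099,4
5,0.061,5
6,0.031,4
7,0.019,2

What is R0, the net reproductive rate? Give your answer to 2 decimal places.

lx·mx by age: 0, 1.16, 0.333, 0.736, 0.396, 0.305, 0.124, 0.038
R0 = Σ lx·mx = 3.092 → 3.09

3.09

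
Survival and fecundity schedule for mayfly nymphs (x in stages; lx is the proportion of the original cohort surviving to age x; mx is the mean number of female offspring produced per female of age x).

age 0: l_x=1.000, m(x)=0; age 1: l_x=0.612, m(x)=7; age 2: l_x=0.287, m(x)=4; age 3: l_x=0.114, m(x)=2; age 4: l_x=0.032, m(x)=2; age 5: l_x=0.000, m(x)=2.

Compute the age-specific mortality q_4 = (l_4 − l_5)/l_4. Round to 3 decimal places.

q_4 = (l_4 − l_5) / l_4 = (0.032 − 0) / 0.032
     = 0.032 / 0.032 = 1 → 1.000

1.000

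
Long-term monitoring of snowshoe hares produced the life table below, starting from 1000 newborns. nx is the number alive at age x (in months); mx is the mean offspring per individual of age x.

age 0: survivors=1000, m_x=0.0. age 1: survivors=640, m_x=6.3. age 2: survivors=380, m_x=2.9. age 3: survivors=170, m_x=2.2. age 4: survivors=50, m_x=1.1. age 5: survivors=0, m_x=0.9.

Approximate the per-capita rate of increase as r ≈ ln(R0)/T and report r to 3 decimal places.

1.260

lx = nx/n0 = nx/1000: 1, 0.64, 0.38, 0.17, 0.05, 0
R0 = Σ lx·mx = 0 + 4.032 + 1.102 + 0.374 + 0.055 + 0 = 5.563
Σ x·lx·mx = 7.578; T = 7.578/5.563 = 1.36221…
r ≈ ln(R0)/T = ln(5.563)/1.36221… = 1.25981… → 1.260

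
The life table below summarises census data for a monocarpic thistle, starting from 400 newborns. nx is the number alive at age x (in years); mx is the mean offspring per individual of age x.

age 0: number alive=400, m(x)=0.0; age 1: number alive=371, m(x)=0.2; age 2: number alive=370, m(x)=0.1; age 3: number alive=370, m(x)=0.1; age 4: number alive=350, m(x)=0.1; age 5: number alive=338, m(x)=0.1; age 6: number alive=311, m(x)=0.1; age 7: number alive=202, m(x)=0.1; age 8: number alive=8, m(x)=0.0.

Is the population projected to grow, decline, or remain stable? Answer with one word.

lx = nx/n0 = nx/400: 1, 0.9275, 0.925, 0.925, 0.875, 0.845, 0.7775, 0.505, 0.02
R0 = Σ lx·mx = 0 + 0.1855 + 0.0925 + 0.0925 + 0.0875 + 0.0845 + 0.07775 + 0.0505 + 0 = 0.67075
R0 < 1, so the population is declining.

declining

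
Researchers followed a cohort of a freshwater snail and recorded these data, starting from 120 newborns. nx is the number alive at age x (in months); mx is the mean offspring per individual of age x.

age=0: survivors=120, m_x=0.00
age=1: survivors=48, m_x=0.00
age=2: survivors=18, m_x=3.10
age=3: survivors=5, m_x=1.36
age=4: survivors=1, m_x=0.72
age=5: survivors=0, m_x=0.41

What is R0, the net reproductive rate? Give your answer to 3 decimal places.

lx = nx/n0 = nx/120: 1, 0.4, 0.15, 0.04167…, 0.00833…, 0
lx·mx by age: 0, 0, 0.465, 0.056667…, 0.006…, 0
R0 = Σ lx·mx = 0.527667… → 0.528

0.528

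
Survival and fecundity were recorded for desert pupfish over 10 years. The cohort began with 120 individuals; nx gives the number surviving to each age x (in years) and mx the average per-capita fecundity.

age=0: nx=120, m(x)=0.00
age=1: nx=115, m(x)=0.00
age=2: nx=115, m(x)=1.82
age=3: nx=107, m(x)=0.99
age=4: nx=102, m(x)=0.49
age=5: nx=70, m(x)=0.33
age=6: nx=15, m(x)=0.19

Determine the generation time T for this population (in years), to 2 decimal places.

2.73

lx = nx/n0 = nx/120: 1, 0.95833…, 0.95833…, 0.89167…, 0.85, 0.58333…, 0.125
lx·mx: 0, 0, 1.744167…, 0.88275…, 0.4165, 0.1925…, 0.02375 → R0 = 3.259667…
x·lx·mx: 0, 0, 3.488333…, 2.64825…, 1.666, 0.9625…, 0.1425 → Σ = 8.907583…
T = 8.907583… / 3.259667… = 2.732667… → 2.73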